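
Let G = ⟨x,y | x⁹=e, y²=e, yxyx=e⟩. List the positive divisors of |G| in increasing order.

|G| = 18 = 2 · 3². By Lagrange's theorem the order of any subgroup divides 18; the divisors of 18 are 1, 2, 3, 6, 9, 18.

Answer: 1, 2, 3, 6, 9, 18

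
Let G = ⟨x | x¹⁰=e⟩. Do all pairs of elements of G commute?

G has a single generator, so G is cyclic and hence abelian.

Answer: Yes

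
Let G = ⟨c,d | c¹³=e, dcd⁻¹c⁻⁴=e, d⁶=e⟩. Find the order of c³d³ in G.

Compute successive powers until reaching e:
  (c³d³)¹ = c³d³, (c³d³)² = e.
The smallest positive k with (c³d³)ᵏ = e is 2.

Answer: 2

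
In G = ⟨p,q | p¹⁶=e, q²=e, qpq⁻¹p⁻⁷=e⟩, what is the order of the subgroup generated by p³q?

|⟨p³q⟩| equals the order of p³q. Compute successive powers until reaching e:
  (p³q)¹ = p³q, (p³q)² = p⁸, (p³q)³ = p¹¹q, (p³q)⁴ = e.
The smallest positive k with (p³q)ᵏ = e is 4, so |⟨p³q⟩| = 4.

Answer: 4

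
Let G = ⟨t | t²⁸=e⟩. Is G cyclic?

|G| = 28. The element t has order 28 (its powers give 28 distinct elements), so ⟨t⟩ = G and G is cyclic.

Answer: Yes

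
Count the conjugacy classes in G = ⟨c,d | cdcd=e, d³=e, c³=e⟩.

The conjugacy classes (representative and size) are:
  [e] (size 1), [dc²] (size 4), [d²c] (size 4), [c²d²] (size 3).
Class equation: 1 + 4 + 4 + 3 = 12 = |G|. So G has 4 conjugacy classes.

Answer: 4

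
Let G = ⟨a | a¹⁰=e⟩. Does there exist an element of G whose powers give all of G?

|G| = 10. The element a has order 10 (its powers give 10 distinct elements), so ⟨a⟩ = G and G is cyclic.

Answer: Yes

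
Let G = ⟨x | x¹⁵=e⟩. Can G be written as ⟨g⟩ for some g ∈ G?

|G| = 15. The element x has order 15 (its powers give 15 distinct elements), so ⟨x⟩ = G and G is cyclic.

Answer: Yes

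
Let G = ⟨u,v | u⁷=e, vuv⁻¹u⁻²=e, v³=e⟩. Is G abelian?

u·v = uv but v·u = u²v, so u·v ≠ v·u and G is not abelian.

Answer: No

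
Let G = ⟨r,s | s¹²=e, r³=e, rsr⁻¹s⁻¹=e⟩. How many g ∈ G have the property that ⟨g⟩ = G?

⟨g⟩ = G would require ord(g) = |G| = 36, but the maximum element order in G is 12 < 36. So G is not cyclic and no single element generates it: the count is 0.

Answer: 0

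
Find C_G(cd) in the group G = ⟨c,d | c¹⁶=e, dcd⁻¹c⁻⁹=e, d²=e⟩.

⟨cd⟩ ⊆ C_G(cd) since powers of cd commute with cd; so |C_G(cd)| ≥ |⟨cd⟩| = 16.
By orbit–stabilizer, |C_G(cd)| = |G| / |conj. class of cd| = 32 / 2 = 16.
The 16 elements commuting with cd are {e, c², c⁴, c⁶, c⁸, c¹⁰, c¹², c¹⁴, c⁹d, cd, c¹¹d, c³d, c¹³d, c⁵d, c¹⁵d, c⁷d}.

Answer: {e, c², c⁴, c⁶, c⁸, c¹⁰, c¹², c¹⁴, c⁹d, cd, c¹¹d, c³d, c¹³d, c⁵d, c¹⁵d, c⁷d}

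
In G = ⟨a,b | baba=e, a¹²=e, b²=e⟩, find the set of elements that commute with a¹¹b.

⟨a¹¹b⟩ ⊆ C_G(a¹¹b) since powers of a¹¹b commute with a¹¹b; so |C_G(a¹¹b)| ≥ |⟨a¹¹b⟩| = 2.
By orbit–stabilizer, |C_G(a¹¹b)| = |G| / |conj. class of a¹¹b| = 24 / 6 = 4.
The 4 elements commuting with a¹¹b are {e, a⁶, a¹¹b, a⁵b}.

Answer: {e, a⁶, a¹¹b, a⁵b}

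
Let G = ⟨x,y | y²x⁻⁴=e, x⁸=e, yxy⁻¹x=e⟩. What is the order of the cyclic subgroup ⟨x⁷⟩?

|⟨x⁷⟩| equals the order of x⁷. Compute successive powers until reaching e:
  (x⁷)¹ = x⁷, (x⁷)² = x⁶, (x⁷)³ = x⁵, (x⁷)⁴ = x⁴, (x⁷)⁵ = x³, (x⁷)⁶ = x², (x⁷)⁷ = x, (x⁷)⁸ = e.
The smallest positive k with (x⁷)ᵏ = e is 8, so |⟨x⁷⟩| = 8.

Answer: 8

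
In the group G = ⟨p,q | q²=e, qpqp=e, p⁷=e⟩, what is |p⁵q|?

Compute successive powers until reaching e:
  (p⁵q)¹ = p⁵q, (p⁵q)² = e.
The smallest positive k with (p⁵q)ᵏ = e is 2.

Answer: 2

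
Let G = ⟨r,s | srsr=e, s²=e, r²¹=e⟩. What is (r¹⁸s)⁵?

Compute successive powers of (r¹⁸s), reducing at each step:
  (r¹⁸s)²: (r¹⁸s) · r¹⁸ = s;   s · s = e
  (r¹⁸s)³: e · r¹⁸ = r¹⁸;   (r¹⁸) · s = r¹⁸s
  (r¹⁸s)⁴: (r¹⁸s) · r¹⁸ = s;   s · s = e
  (r¹⁸s)⁵: e · r¹⁸ = r¹⁸;   (r¹⁸) · s = r¹⁸s

Answer: r¹⁸s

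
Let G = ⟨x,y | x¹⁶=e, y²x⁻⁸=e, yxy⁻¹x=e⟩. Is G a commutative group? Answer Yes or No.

x·y = xy but y·x = x⁷y⁻¹, so x·y ≠ y·x and G is not abelian.

Answer: No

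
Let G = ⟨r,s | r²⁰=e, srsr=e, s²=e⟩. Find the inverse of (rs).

The order of (rs) is 2 (smallest k with (rs)ᵏ = e), so (rs)⁻¹ = (rs)¹ = rs.
Check: (rs) · (rs) → (rs) · r = s;   s · s = e, giving e as required.

Answer: rs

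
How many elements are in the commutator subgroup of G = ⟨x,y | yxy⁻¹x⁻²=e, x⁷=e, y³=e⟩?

G' = [G, G] is generated by all commutators. The generator-pair commutators are: [x, y] = x⁶.
The subgroup they normally generate is {e, x, x², x³, x⁴, x⁵, x⁶}, of order 7.
Check: |G/G'| = 21/7 = 3 is the order of the abelianisation.

Answer: 7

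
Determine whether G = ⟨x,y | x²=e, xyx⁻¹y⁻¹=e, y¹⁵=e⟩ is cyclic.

|G| = 30. The element xy has order 30 (its powers give 30 distinct elements), so ⟨xy⟩ = G and G is cyclic.

Answer: Yes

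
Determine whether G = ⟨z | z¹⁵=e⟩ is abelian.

G has a single generator, so G is cyclic and hence abelian.

Answer: Yes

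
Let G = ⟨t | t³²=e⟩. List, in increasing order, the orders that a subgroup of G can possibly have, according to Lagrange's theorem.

|G| = 32 = 2⁵. By Lagrange's theorem the order of any subgroup divides 32; the divisors of 32 are 1, 2, 4, 8, 16, 32.

Answer: 1, 2, 4, 8, 16, 32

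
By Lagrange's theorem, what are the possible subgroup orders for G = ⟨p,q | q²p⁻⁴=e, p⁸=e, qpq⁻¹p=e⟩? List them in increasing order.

|G| = 16 = 2⁴. By Lagrange's theorem the order of any subgroup divides 16; the divisors of 16 are 1, 2, 4, 8, 16.

Answer: 1, 2, 4, 8, 16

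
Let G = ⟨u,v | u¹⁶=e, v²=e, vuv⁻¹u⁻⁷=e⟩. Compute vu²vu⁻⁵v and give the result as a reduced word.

Multiply left to right, reducing at each step:
  v · u² = u¹⁴v
  (u¹⁴v) · v = u¹⁴
  (u¹⁴) · u⁻⁵ = u⁹
  (u⁹) · v = u⁹v

Answer: u⁹v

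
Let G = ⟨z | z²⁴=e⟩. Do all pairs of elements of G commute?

G has a single generator, so G is cyclic and hence abelian.

Answer: Yes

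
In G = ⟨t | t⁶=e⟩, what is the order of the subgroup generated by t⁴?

|⟨t⁴⟩| equals the order of t⁴. Compute successive powers until reaching e:
  (t⁴)¹ = t⁴, (t⁴)² = t², (t⁴)³ = e.
The smallest positive k with (t⁴)ᵏ = e is 3, so |⟨t⁴⟩| = 3.

Answer: 3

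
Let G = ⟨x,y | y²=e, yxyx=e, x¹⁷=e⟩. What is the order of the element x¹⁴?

Compute successive powers until reaching e:
  (x¹⁴)¹ = x¹⁴, (x¹⁴)² = x¹¹, (x¹⁴)³ = x⁸, (x¹⁴)⁴ = x⁵, (x¹⁴)⁵ = x², (x¹⁴)⁶ = x¹⁶, (x¹⁴)⁷ = x¹³, (x¹⁴)⁸ = x¹⁰, (x¹⁴)⁹ = x⁷, (x¹⁴)¹⁰ = x⁴, (x¹⁴)¹¹ = x, (x¹⁴)¹² = x¹⁵, (x¹⁴)¹³ = x¹², (x¹⁴)¹⁴ = x⁹, (x¹⁴)¹⁵ = x⁶, (x¹⁴)¹⁶ = x³, (x¹⁴)¹⁷ = e.
The smallest positive k with (x¹⁴)ᵏ = e is 17.

Answer: 17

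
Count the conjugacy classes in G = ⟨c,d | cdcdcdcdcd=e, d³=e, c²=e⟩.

The conjugacy classes (representative and size) are:
  [e] (size 1), [cdcd²cdcd²c] (size 15), [dcdcd²c] (size 20), [cd²cd²c] (size 12), [d²cdcd²] (size 12).
Class equation: 1 + 15 + 20 + 12 + 12 = 60 = |G|. So G has 5 conjugacy classes.

Answer: 5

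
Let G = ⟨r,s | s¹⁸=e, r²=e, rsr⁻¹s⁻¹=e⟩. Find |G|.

Enumerate words in the generators, reducing via the relations: the distinct elements are
  {e, r, s, rs, s², s³, s⁴, s⁵, s⁶, s⁷, s⁸, s⁹, rs², rs³, rs⁴, rs⁵, rs⁶, rs⁷, rs⁸, rs⁹, s¹², s¹³, s¹¹, s¹⁰, s¹⁴, s¹⁵, s¹⁶, s¹⁷, rs¹², rs¹³, rs¹¹, rs¹⁰, rs¹⁴, rs¹⁵, rs¹⁶, rs¹⁷}.
No further products give new elements, so |G| = 36.

Answer: 36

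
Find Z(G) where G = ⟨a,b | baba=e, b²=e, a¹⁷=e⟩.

An element z ∈ Z(G) iff z commutes with every generator.
For example e is central: e·a = a = a·e; e·b = b = b·e.
Whereas a ∉ Z(G) since a·b = ab ≠ a¹⁶b = b·a.
Checking each of the 34 elements this way gives Z(G) = {e}, of order 1.

Answer: {e}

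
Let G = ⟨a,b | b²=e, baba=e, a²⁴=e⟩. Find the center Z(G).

An element z ∈ Z(G) iff z commutes with every generator.
For example a¹² is central: (a¹²)·a = a¹³ = a·(a¹²); (a¹²)·b = a¹²b = b·(a¹²).
Whereas a ∉ Z(G) since a·b = ab ≠ a²³b = b·a.
Checking each of the 48 elements this way gives Z(G) = {e, a¹²}, of order 2.

Answer: {e, a¹²}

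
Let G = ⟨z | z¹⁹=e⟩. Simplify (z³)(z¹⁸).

Compute (z³) · (z¹⁸) by multiplying left to right and reducing via the relations at each step:
  (z³) · z¹⁸ = z²

Answer: z²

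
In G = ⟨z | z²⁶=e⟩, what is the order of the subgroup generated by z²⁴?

|⟨z²⁴⟩| equals the order of z²⁴. Compute successive powers until reaching e:
  (z²⁴)¹ = z²⁴, (z²⁴)² = z²², (z²⁴)³ = z²⁰, (z²⁴)⁴ = z¹⁸, (z²⁴)⁵ = z¹⁶, (z²⁴)⁶ = z¹⁴, (z²⁴)⁷ = z¹², (z²⁴)⁸ = z¹⁰, (z²⁴)⁹ = z⁸, (z²⁴)¹⁰ = z⁶, (z²⁴)¹¹ = z⁴, (z²⁴)¹² = z², (z²⁴)¹³ = e.
The smallest positive k with (z²⁴)ᵏ = e is 13, so |⟨z²⁴⟩| = 13.

Answer: 13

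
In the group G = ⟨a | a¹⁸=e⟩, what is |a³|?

Compute successive powers until reaching e:
  (a³)¹ = a³, (a³)² = a⁶, (a³)³ = a⁹, (a³)⁴ = a¹², (a³)⁵ = a¹⁵, (a³)⁶ = e.
The smallest positive k with (a³)ᵏ = e is 6.

Answer: 6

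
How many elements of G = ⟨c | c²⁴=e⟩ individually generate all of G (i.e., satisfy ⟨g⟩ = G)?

G is cyclic of order 24. An element generates G iff its order is 24, and a cyclic group of order 24 has exactly φ(24) = 8 such elements.

Answer: 8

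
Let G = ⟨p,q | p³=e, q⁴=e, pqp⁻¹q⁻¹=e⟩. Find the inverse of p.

The order of p is 3 (smallest k with pᵏ = e), so p⁻¹ = p² = p².
Check: p · (p²) → p · p² = e, giving e as required.

Answer: p²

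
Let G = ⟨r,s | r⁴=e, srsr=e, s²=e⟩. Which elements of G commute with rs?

⟨rs⟩ ⊆ C_G(rs) since powers of rs commute with rs; so |C_G(rs)| ≥ |⟨rs⟩| = 2.
By orbit–stabilizer, |C_G(rs)| = |G| / |conj. class of rs| = 8 / 2 = 4.
The 4 elements commuting with rs are {e, r², r³s, rs}.

Answer: {e, r², r³s, rs}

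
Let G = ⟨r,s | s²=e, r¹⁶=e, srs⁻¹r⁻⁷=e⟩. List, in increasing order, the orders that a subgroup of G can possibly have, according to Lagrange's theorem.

|G| = 32 = 2⁵. By Lagrange's theorem the order of any subgroup divides 32; the divisors of 32 are 1, 2, 4, 8, 16, 32.

Answer: 1, 2, 4, 8, 16, 32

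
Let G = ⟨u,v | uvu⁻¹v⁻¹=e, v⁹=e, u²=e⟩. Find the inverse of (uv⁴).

The order of (uv⁴) is 18 (smallest k with (uv⁴)ᵏ = e), so (uv⁴)⁻¹ = (uv⁴)¹⁷ = uv⁵.
Check: (uv⁴) · (uv⁵) → (uv⁴) · u = v⁴;   (v⁴) · v⁵ = e, giving e as required.

Answer: uv⁵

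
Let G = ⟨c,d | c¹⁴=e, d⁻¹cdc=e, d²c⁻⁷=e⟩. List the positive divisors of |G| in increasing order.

|G| = 28 = 2² · 7. By Lagrange's theorem the order of any subgroup divides 28; the divisors of 28 are 1, 2, 4, 7, 14, 28.

Answer: 1, 2, 4, 7, 14, 28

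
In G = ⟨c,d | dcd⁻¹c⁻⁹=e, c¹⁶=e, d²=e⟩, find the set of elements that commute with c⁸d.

⟨c⁸d⟩ ⊆ C_G(c⁸d) since powers of c⁸d commute with c⁸d; so |C_G(c⁸d)| ≥ |⟨c⁸d⟩| = 2.
By orbit–stabilizer, |C_G(c⁸d)| = |G| / |conj. class of c⁸d| = 32 / 2 = 16.
The 16 elements commuting with c⁸d are {e, c², c⁴, c⁶, c⁸, c¹⁰, c¹², c¹⁴, d, c¹⁰d, c²d, c¹²d, c⁴d, c¹⁴d, c⁶d, c⁸d}.

Answer: {e, c², c⁴, c⁶, c⁸, c¹⁰, c¹², c¹⁴, d, c¹⁰d, c²d, c¹²d, c⁴d, c¹⁴d, c⁶d, c⁸d}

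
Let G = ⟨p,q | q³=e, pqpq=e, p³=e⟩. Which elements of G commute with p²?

⟨p²⟩ ⊆ C_G(p²) since powers of p² commute with p²; so |C_G(p²)| ≥ |⟨p²⟩| = 3.
By orbit–stabilizer, |C_G(p²)| = |G| / |conj. class of p²| = 12 / 4 = 3.
The 3 elements commuting with p² are {e, p, p²}.

Answer: {e, p, p²}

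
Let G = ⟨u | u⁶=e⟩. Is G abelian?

G has a single generator, so G is cyclic and hence abelian.

Answer: Yes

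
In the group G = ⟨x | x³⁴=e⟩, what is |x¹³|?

Compute successive powers until reaching e:
  (x¹³)¹ = x¹³, (x¹³)² = x²⁶, (x¹³)³ = x⁵, (x¹³)⁴ = x¹⁸, (x¹³)⁵ = x³¹, (x¹³)⁶ = x¹⁰, (x¹³)⁷ = x²³, (x¹³)⁸ = x², (x¹³)⁹ = x¹⁵, (x¹³)¹⁰ = x²⁸, (x¹³)¹¹ = x⁷, (x¹³)¹² = x²⁰, (x¹³)¹³ = x³³, (x¹³)¹⁴ = x¹², (x¹³)¹⁵ = x²⁵, (x¹³)¹⁶ = x⁴, (x¹³)¹⁷ = x¹⁷, (x¹³)¹⁸ = x³⁰, (x¹³)¹⁹ = x⁹, (x¹³)²⁰ = x²², (x¹³)²¹ = x, (x¹³)²² = x¹⁴, (x¹³)²³ = x²⁷, (x¹³)²⁴ = x⁶, (x¹³)²⁵ = x¹⁹, (x¹³)²⁶ = x³², (x¹³)²⁷ = x¹¹, (x¹³)²⁸ = x²⁴, (x¹³)²⁹ = x³, (x¹³)³⁰ = x¹⁶, (x¹³)³¹ = x²⁹, (x¹³)³² = x⁸, (x¹³)³³ = x²¹, (x¹³)³⁴ = e.
The smallest positive k with (x¹³)ᵏ = e is 34.

Answer: 34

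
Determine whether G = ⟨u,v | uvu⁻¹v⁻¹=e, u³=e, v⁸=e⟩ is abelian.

Each pair of generators commutes: u·v = uv = v·u. Since the generators pairwise commute, every element of G commutes with every other, so G is abelian.

Answer: Yes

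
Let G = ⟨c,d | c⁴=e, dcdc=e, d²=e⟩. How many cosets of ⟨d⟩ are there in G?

First find ord(d) by computing successive powers:
  d¹ = d, d² = e.
So |⟨d⟩| = ord(d) = 2. With |G| = 8, by Lagrange [G : ⟨d⟩] = 8/2 = 4.

Answer: 4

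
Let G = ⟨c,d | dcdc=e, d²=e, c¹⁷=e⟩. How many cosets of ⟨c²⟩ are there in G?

First find ord(c²) by computing successive powers:
  (c²)¹ = c², (c²)² = c⁴, (c²)³ = c⁶, (c²)⁴ = c⁸, (c²)⁵ = c¹⁰, (c²)⁶ = c¹², (c²)⁷ = c¹⁴, (c²)⁸ = c¹⁶, (c²)⁹ = c, (c²)¹⁰ = c³, (c²)¹¹ = c⁵, (c²)¹² = c⁷, (c²)¹³ = c⁹, (c²)¹⁴ = c¹¹, (c²)¹⁵ = c¹³, (c²)¹⁶ = c¹⁵, (c²)¹⁷ = e.
So |⟨c²⟩| = ord(c²) = 17. With |G| = 34, by Lagrange [G : ⟨c²⟩] = 34/17 = 2.

Answer: 2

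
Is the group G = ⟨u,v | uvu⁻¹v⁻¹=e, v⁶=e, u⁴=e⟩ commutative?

Each pair of generators commutes: u·v = uv = v·u. Since the generators pairwise commute, every element of G commutes with every other, so G is abelian.

Answer: Yes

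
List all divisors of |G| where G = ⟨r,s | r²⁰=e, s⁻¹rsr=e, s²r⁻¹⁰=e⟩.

|G| = 40 = 2³ · 5. By Lagrange's theorem the order of any subgroup divides 40; the divisors of 40 are 1, 2, 4, 5, 8, 10, 20, 40.

Answer: 1, 2, 4, 5, 8, 10, 20, 40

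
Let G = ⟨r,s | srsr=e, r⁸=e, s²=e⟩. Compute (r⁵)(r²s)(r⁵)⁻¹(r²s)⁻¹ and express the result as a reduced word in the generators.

[(r⁵), (r²s)] = (r⁵)·(r²s)·(r⁵)⁻¹·(r²s)⁻¹.
  (r⁵) · (r²s) = r⁷s
  (r⁷s) · (r³) = r⁴s
  (r⁴s) · (r²s) = r²

Answer: r²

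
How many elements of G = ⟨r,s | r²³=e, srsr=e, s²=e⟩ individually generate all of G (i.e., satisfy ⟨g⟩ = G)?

⟨g⟩ = G would require ord(g) = |G| = 46, but the maximum element order in G is 23 < 46. So G is not cyclic and no single element generates it: the count is 0.

Answer: 0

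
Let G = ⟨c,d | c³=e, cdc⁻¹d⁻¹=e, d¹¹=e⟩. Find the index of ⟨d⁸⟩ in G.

First find ord(d⁸) by computing successive powers:
  (d⁸)¹ = d⁸, (d⁸)² = d⁵, (d⁸)³ = d², (d⁸)⁴ = d¹⁰, (d⁸)⁵ = d⁷, (d⁸)⁶ = d⁴, (d⁸)⁷ = d, (d⁸)⁸ = d⁹, (d⁸)⁹ = d⁶, (d⁸)¹⁰ = d³, (d⁸)¹¹ = e.
So |⟨d⁸⟩| = ord(d⁸) = 11. With |G| = 33, by Lagrange [G : ⟨d⁸⟩] = 33/11 = 3.

Answer: 3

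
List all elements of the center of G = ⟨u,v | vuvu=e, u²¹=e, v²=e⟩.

An element z ∈ Z(G) iff z commutes with every generator.
For example e is central: e·u = u = u·e; e·v = v = v·e.
Whereas u ∉ Z(G) since u·v = uv ≠ u²⁰v = v·u.
Checking each of the 42 elements this way gives Z(G) = {e}, of order 1.

Answer: {e}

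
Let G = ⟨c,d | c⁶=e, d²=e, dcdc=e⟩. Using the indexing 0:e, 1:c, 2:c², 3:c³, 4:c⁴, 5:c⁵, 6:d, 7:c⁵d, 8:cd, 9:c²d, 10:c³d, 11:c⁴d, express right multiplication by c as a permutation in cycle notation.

(0 1 2 3 4 5)(6 7 11 10 9 8)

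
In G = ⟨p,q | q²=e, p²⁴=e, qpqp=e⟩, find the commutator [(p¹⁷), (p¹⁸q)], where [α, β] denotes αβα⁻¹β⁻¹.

[(p¹⁷), (p¹⁸q)] = (p¹⁷)·(p¹⁸q)·(p¹⁷)⁻¹·(p¹⁸q)⁻¹.
  (p¹⁷) · (p¹⁸q) = p¹¹q
  (p¹¹q) · (p⁷) = p⁴q
  (p⁴q) · (p¹⁸q) = p¹⁰

Answer: p¹⁰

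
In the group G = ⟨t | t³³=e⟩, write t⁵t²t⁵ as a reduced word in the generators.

Multiply left to right, reducing at each step:
  (t⁵) · t² = t⁷
  (t⁷) · t⁵ = t¹²

Answer: t¹²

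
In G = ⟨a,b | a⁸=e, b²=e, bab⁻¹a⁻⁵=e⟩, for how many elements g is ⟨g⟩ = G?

⟨g⟩ = G would require ord(g) = |G| = 16, but the maximum element order in G is 8 < 16. So G is not cyclic and no single element generates it: the count is 0.

Answer: 0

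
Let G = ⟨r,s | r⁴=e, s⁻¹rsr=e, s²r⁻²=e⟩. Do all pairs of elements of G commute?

r·s = rs but s·r = rs⁻¹, so r·s ≠ s·r and G is not abelian.

Answer: No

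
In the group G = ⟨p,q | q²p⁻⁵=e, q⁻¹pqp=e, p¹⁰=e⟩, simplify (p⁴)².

Compute successive powers of (p⁴), reducing at each step:
  (p⁴)²: (p⁴) · p⁴ = p⁸

Answer: p⁸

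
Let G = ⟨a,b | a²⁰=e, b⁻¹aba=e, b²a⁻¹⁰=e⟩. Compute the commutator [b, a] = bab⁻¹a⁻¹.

[b, a] = b·a·b⁻¹·a⁻¹.
  b · a = a⁹b⁻¹
  (a⁹b⁻¹) · (b⁻¹) = a¹⁹
  (a¹⁹) · (a¹⁹) = a¹⁸

Answer: a¹⁸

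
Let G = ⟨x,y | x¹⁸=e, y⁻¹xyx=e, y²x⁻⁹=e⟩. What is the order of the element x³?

Compute successive powers until reaching e:
  (x³)¹ = x³, (x³)² = x⁶, (x³)³ = x⁹, (x³)⁴ = x¹², (x³)⁵ = x¹⁵, (x³)⁶ = e.
The smallest positive k with (x³)ᵏ = e is 6.

Answer: 6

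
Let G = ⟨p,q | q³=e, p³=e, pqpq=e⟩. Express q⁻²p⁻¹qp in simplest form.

Multiply left to right, reducing at each step:
  q · p⁻¹ = qp²
  (qp²) · q = pq²p
  (pq²p) · p = p²q

Answer: p²q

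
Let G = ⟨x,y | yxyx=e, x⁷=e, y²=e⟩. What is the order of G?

Enumerate words in the generators, reducing via the relations: the distinct elements are
  {e, x, y, xy, x², x³, x⁴, x⁵, x⁶, x²y, x³y, x⁴y, x⁵y, x⁶y}.
No further products give new elements, so |G| = 14.

Answer: 14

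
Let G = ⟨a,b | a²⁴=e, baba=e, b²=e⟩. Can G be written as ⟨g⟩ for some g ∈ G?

Every cyclic group is abelian. But a·b = ab while b·a = a²³b, so a·b ≠ b·a and G is not abelian. Hence G is not cyclic.

Answer: No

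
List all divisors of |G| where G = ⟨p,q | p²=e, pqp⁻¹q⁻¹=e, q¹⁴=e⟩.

|G| = 28 = 2² · 7. By Lagrange's theorem the order of any subgroup divides 28; the divisors of 28 are 1, 2, 4, 7, 14, 28.

Answer: 1, 2, 4, 7, 14, 28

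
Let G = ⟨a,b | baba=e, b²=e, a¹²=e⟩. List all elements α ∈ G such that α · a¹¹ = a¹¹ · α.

⟨a¹¹⟩ ⊆ C_G(a¹¹) since powers of a¹¹ commute with a¹¹; so |C_G(a¹¹)| ≥ |⟨a¹¹⟩| = 12.
By orbit–stabilizer, |C_G(a¹¹)| = |G| / |conj. class of a¹¹| = 24 / 2 = 12.
The 12 elements commuting with a¹¹ are {e, a, a², a³, a⁴, a⁵, a⁶, a⁷, a⁸, a⁹, a¹⁰, a¹¹}.

Answer: {e, a, a², a³, a⁴, a⁵, a⁶, a⁷, a⁸, a⁹, a¹⁰, a¹¹}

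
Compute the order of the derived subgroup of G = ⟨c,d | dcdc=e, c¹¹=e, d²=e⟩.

G' = [G, G] is generated by all commutators. The generator-pair commutators are: [c, d] = c².
The subgroup they normally generate is {e, c, c², c³, c⁴, c⁵, c⁶, c⁷, c⁸, c⁹, c¹⁰}, of order 11.
Check: |G/G'| = 22/11 = 2 is the order of the abelianisation.

Answer: 11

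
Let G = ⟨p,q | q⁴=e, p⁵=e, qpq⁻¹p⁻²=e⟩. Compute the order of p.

Compute successive powers until reaching e:
  p¹ = p, p² = p², p³ = p³, p⁴ = p⁴, p⁵ = e.
The smallest positive k with pᵏ = e is 5.

Answer: 5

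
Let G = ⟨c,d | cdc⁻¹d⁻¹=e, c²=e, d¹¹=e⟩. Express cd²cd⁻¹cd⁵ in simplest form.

Multiply left to right, reducing at each step:
  c · d² = cd²
  (cd²) · c = d²
  (d²) · d⁻¹ = d
  d · c = cd
  (cd) · d⁵ = cd⁶

Answer: cd⁶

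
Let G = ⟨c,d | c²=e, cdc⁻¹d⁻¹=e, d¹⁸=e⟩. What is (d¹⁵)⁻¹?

The order of (d¹⁵) is 6 (smallest k with (d¹⁵)ᵏ = e), so (d¹⁵)⁻¹ = (d¹⁵)⁵ = d³.
Check: (d¹⁵) · (d³) → (d¹⁵) · d³ = e, giving e as required.

Answer: d³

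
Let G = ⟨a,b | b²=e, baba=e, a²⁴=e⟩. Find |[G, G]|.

G' = [G, G] is generated by all commutators. The generator-pair commutators are: [a, b] = a².
The subgroup they normally generate is {e, a², a⁴, a⁶, a⁸, a¹⁰, a¹², a¹⁴, a¹⁶, a¹⁸, a²⁰, a²²}, of order 12.
Check: |G/G'| = 48/12 = 4 is the order of the abelianisation.

Answer: 12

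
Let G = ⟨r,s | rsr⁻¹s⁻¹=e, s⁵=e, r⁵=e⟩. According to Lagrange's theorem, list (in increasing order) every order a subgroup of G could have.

|G| = 25 = 5². By Lagrange's theorem the order of any subgroup divides 25; the divisors of 25 are 1, 5, 25.

Answer: 1, 5, 25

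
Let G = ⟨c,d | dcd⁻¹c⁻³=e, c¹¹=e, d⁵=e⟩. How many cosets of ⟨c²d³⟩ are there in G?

First find ord(c²d³) by computing successive powers:
  (c²d³)¹ = c²d³, (c²d³)² = cd, (c²d³)³ = c⁷d⁴, (c²d³)⁴ = c⁴d², (c²d³)⁵ = e.
So |⟨c²d³⟩| = ord(c²d³) = 5. With |G| = 55, by Lagrange [G : ⟨c²d³⟩] = 55/5 = 11.

Answer: 11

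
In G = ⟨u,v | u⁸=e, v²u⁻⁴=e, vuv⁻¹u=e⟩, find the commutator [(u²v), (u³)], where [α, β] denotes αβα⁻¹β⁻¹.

[(u²v), (u³)] = (u²v)·(u³)·(u²v)⁻¹·(u³)⁻¹.
  (u²v) · (u³) = u³v⁻¹
  (u³v⁻¹) · (u²v⁻¹) = u⁵
  (u⁵) · (u⁵) = u²

Answer: u²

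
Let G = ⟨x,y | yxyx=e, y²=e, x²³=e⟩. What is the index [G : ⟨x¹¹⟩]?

First find ord(x¹¹) by computing successive powers:
  (x¹¹)¹ = x¹¹, (x¹¹)² = x²², (x¹¹)³ = x¹⁰, (x¹¹)⁴ = x²¹, (x¹¹)⁵ = x⁹, (x¹¹)⁶ = x²⁰, (x¹¹)⁷ = x⁸, (x¹¹)⁸ = x¹⁹, (x¹¹)⁹ = x⁷, (x¹¹)¹⁰ = x¹⁸, (x¹¹)¹¹ = x⁶, (x¹¹)¹² = x¹⁷, (x¹¹)¹³ = x⁵, (x¹¹)¹⁴ = x¹⁶, (x¹¹)¹⁵ = x⁴, (x¹¹)¹⁶ = x¹⁵, (x¹¹)¹⁷ = x³, (x¹¹)¹⁸ = x¹⁴, (x¹¹)¹⁹ = x², (x¹¹)²⁰ = x¹³, (x¹¹)²¹ = x, (x¹¹)²² = x¹², (x¹¹)²³ = e.
So |⟨x¹¹⟩| = ord(x¹¹) = 23. With |G| = 46, by Lagrange [G : ⟨x¹¹⟩] = 46/23 = 2.

Answer: 2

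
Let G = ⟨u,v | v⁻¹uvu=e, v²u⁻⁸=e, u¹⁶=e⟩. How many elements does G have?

Enumerate words in the generators, reducing via the relations: the distinct elements are
  {e, u, v, uv, u², u³, u⁴, u⁵, u⁶, u⁷, u⁸, u⁹, u²v, u³v, u¹², u¹³, u¹¹, u¹⁰, u¹⁴, u¹⁵, u⁴v, u⁵v, u⁶v, u⁷v, v⁻¹, uv⁻¹, u²v⁻¹, u³v⁻¹, u⁴v⁻¹, u⁵v⁻¹, u⁶v⁻¹, u⁷v⁻¹}.
No further products give new elements, so |G| = 32.

Answer: 32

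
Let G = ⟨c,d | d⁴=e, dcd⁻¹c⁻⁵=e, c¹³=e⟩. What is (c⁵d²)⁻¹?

The order of (c⁵d²) is 2 (smallest k with (c⁵d²)ᵏ = e), so (c⁵d²)⁻¹ = (c⁵d²)¹ = c⁵d².
Check: (c⁵d²) · (c⁵d²) → (c⁵d²) · c⁵ = d²;   (d²) · d² = e, giving e as required.

Answer: c⁵d²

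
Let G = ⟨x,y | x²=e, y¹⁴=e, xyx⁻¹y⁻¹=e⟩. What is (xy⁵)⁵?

Compute successive powers of (xy⁵), reducing at each step:
  (xy⁵)²: (xy⁵) · x = y⁵;   (y⁵) · y⁵ = y¹⁰
  (xy⁵)³: (y¹⁰) · x = xy¹⁰;   (xy¹⁰) · y⁵ = xy
  (xy⁵)⁴: (xy) · x = y;   y · y⁵ = y⁶
  (xy⁵)⁵: (y⁶) · x = xy⁶;   (xy⁶) · y⁵ = xy¹¹

Answer: xy¹¹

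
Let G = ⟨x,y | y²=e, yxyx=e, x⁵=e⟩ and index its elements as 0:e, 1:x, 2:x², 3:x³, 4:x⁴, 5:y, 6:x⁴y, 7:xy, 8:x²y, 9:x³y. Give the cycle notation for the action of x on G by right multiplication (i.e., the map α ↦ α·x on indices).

(0 1 2 3 4)(5 6 9 8 7)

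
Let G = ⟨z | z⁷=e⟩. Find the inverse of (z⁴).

The order of (z⁴) is 7 (smallest k with (z⁴)ᵏ = e), so (z⁴)⁻¹ = (z⁴)⁶ = z³.
Check: (z⁴) · (z³) → (z⁴) · z³ = e, giving e as required.

Answer: z³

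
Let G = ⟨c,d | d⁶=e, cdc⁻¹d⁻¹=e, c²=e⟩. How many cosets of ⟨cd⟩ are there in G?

First find ord(cd) by computing successive powers:
  (cd)¹ = cd, (cd)² = d², (cd)³ = cd³, (cd)⁴ = d⁴, (cd)⁵ = cd⁵, (cd)⁶ = e.
So |⟨cd⟩| = ord(cd) = 6. With |G| = 12, by Lagrange [G : ⟨cd⟩] = 12/6 = 2.

Answer: 2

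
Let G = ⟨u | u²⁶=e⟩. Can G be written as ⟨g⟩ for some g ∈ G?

|G| = 26. The element u has order 26 (its powers give 26 distinct elements), so ⟨u⟩ = G and G is cyclic.

Answer: Yes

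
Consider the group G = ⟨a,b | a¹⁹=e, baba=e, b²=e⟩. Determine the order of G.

Enumerate words in the generators, reducing via the relations: the distinct elements are
  {a, b, e, ab, a², a³, a⁴, a⁵, a⁶, a⁷, a⁸, a⁹, a²b, a³b, a¹², a¹³, a¹¹, a¹⁰, a¹⁴, a¹⁵, a¹⁶, a¹⁷, a¹⁸, a⁴b, a⁵b, a⁶b, a⁷b, a⁸b, a⁹b, a¹²b, a¹³b, a¹¹b, a¹⁰b, a¹⁴b, a¹⁵b, a¹⁶b, a¹⁷b, a¹⁸b}.
No further products give new elements, so |G| = 38.

Answer: 38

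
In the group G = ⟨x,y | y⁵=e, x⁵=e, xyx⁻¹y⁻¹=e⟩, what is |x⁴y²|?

Compute successive powers until reaching e:
  (x⁴y²)¹ = x⁴y², (x⁴y²)² = x³y⁴, (x⁴y²)³ = x²y, (x⁴y²)⁴ = xy³, (x⁴y²)⁵ = e.
The smallest positive k with (x⁴y²)ᵏ = e is 5.

Answer: 5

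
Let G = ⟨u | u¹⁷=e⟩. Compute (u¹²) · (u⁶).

Compute (u¹²) · (u⁶) by multiplying left to right and reducing via the relations at each step:
  (u¹²) · u⁶ = u

Answer: u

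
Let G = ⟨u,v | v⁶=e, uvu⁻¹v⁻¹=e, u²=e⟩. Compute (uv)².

Compute successive powers of (uv), reducing at each step:
  (uv)²: (uv) · u = v;   v · v = v²

Answer: v²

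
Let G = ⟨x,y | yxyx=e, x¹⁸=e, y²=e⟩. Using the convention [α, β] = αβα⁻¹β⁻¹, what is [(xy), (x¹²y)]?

[(xy), (x¹²y)] = (xy)·(x¹²y)·(xy)⁻¹·(x¹²y)⁻¹.
  (xy) · (x¹²y) = x⁷
  (x⁷) · (xy) = x⁸y
  (x⁸y) · (x¹²y) = x¹⁴

Answer: x¹⁴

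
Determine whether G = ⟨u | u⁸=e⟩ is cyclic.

|G| = 8. The element u has order 8 (its powers give 8 distinct elements), so ⟨u⟩ = G and G is cyclic.

Answer: Yes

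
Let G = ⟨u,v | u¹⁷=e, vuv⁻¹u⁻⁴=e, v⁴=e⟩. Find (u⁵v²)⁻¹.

The order of (u⁵v²) is 2 (smallest k with (u⁵v²)ᵏ = e), so (u⁵v²)⁻¹ = (u⁵v²)¹ = u⁵v².
Check: (u⁵v²) · (u⁵v²) → (u⁵v²) · u⁵ = v²;   (v²) · v² = e, giving e as required.

Answer: u⁵v²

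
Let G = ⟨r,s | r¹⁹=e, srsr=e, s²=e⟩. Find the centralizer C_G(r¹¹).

⟨r¹¹⟩ ⊆ C_G(r¹¹) since powers of r¹¹ commute with r¹¹; so |C_G(r¹¹)| ≥ |⟨r¹¹⟩| = 19.
By orbit–stabilizer, |C_G(r¹¹)| = |G| / |conj. class of r¹¹| = 38 / 2 = 19.
The 19 elements commuting with r¹¹ are {e, r, r², r³, r⁴, r⁵, r⁶, r⁷, r⁸, r⁹, r¹⁰, r¹¹, r¹², r¹³, r¹⁴, r¹⁵, r¹⁶, r¹⁷, r¹⁸}.

Answer: {e, r, r², r³, r⁴, r⁵, r⁶, r⁷, r⁸, r⁹, r¹⁰, r¹¹, r¹², r¹³, r¹⁴, r¹⁵, r¹⁶, r¹⁷, r¹⁸}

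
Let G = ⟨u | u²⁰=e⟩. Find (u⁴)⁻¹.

The order of (u⁴) is 5 (smallest k with (u⁴)ᵏ = e), so (u⁴)⁻¹ = (u⁴)⁴ = u¹⁶.
Check: (u⁴) · (u¹⁶) → (u⁴) · u¹⁶ = e, giving e as required.

Answer: u¹⁶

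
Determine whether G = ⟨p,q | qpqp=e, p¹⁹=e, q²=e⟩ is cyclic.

Every cyclic group is abelian. But p·q = pq while q·p = p¹⁸q, so p·q ≠ q·p and G is not abelian. Hence G is not cyclic.

Answer: No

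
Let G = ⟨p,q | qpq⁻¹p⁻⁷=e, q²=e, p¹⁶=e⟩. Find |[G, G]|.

G' = [G, G] is generated by all commutators. The generator-pair commutators are: [p, q] = p¹⁰.
The subgroup they normally generate is {e, p², p⁴, p⁶, p⁸, p¹⁰, p¹², p¹⁴}, of order 8.
Check: |G/G'| = 32/8 = 4 is the order of the abelianisation.

Answer: 8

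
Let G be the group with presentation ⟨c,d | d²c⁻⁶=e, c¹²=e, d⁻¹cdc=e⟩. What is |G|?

Enumerate words in the generators, reducing via the relations: the distinct elements are
  {c, d, e, cd, c², c³, c⁴, c⁵, c⁶, c⁷, c⁸, c⁹, c²d, c³d, c¹¹, c¹⁰, c⁴d, c⁵d, d⁻¹, cd⁻¹, c²d⁻¹, c³d⁻¹, c⁴d⁻¹, c⁵d⁻¹}.
No further products give new elements, so |G| = 24.

Answer: 24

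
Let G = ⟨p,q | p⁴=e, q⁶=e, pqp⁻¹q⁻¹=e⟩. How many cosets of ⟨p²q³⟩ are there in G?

First find ord(p²q³) by computing successive powers:
  (p²q³)¹ = p²q³, (p²q³)² = e.
So |⟨p²q³⟩| = ord(p²q³) = 2. With |G| = 24, by Lagrange [G : ⟨p²q³⟩] = 24/2 = 12.

Answer: 12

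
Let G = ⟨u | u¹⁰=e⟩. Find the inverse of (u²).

The order of (u²) is 5 (smallest k with (u²)ᵏ = e), so (u²)⁻¹ = (u²)⁴ = u⁸.
Check: (u²) · (u⁸) → (u²) · u⁸ = e, giving e as required.

Answer: u⁸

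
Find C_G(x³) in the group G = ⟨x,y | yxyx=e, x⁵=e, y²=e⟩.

⟨x³⟩ ⊆ C_G(x³) since powers of x³ commute with x³; so |C_G(x³)| ≥ |⟨x³⟩| = 5.
By orbit–stabilizer, |C_G(x³)| = |G| / |conj. class of x³| = 10 / 2 = 5.
The 5 elements commuting with x³ are {e, x, x², x³, x⁴}.

Answer: {e, x, x², x³, x⁴}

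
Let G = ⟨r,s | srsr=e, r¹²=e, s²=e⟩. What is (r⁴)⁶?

Compute successive powers of (r⁴), reducing at each step:
  (r⁴)²: (r⁴) · r⁴ = r⁸
  (r⁴)³: (r⁸) · r⁴ = e
  (r⁴)⁴: e · r⁴ = r⁴
  (r⁴)⁵: (r⁴) · r⁴ = r⁸
  (r⁴)⁶: (r⁸) · r⁴ = e

Answer: e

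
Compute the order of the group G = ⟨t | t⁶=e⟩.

G is generated by a single element, so G is cyclic. The relator gives t⁶ = e and no smaller power is forced to be e, so the 6 powers {e, t, t², t³, t⁴, t⁵} are distinct. Hence |G| = 6.

Answer: 6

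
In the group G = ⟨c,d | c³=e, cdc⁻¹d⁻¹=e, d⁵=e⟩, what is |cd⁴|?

Compute successive powers until reaching e:
  (cd⁴)¹ = cd⁴, (cd⁴)² = c²d³, (cd⁴)³ = d², (cd⁴)⁴ = cd, (cd⁴)⁵ = c², (cd⁴)⁶ = d⁴, (cd⁴)⁷ = cd³, (cd⁴)⁸ = c²d², (cd⁴)⁹ = d, (cd⁴)¹⁰ = c, (cd⁴)¹¹ = c²d⁴, (cd⁴)¹² = d³, (cd⁴)¹³ = cd², (cd⁴)¹⁴ = c²d, (cd⁴)¹⁵ = e.
The smallest positive k with (cd⁴)ᵏ = e is 15.

Answer: 15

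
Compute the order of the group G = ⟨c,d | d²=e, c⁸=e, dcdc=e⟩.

Enumerate words in the generators, reducing via the relations: the distinct elements are
  {c, d, e, cd, c², c³, c⁴, c⁵, c⁶, c⁷, c²d, c³d, c⁴d, c⁵d, c⁶d, c⁷d}.
No further products give new elements, so |G| = 16.

Answer: 16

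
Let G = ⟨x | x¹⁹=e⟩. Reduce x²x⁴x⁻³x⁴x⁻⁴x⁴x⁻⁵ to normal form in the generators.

Multiply left to right, reducing at each step:
  (x²) · x⁴ = x⁶
  (x⁶) · x⁻³ = x³
  (x³) · x⁴ = x⁷
  (x⁷) · x⁻⁴ = x³
  (x³) · x⁴ = x⁷
  (x⁷) · x⁻⁵ = x²

Answer: x²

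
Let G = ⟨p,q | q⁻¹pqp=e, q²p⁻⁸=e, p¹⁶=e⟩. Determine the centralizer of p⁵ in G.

⟨p⁵⟩ ⊆ C_G(p⁵) since powers of p⁵ commute with p⁵; so |C_G(p⁵)| ≥ |⟨p⁵⟩| = 16.
By orbit–stabilizer, |C_G(p⁵)| = |G| / |conj. class of p⁵| = 32 / 2 = 16.
The 16 elements commuting with p⁵ are {e, p, p², p³, p⁴, p⁵, p⁶, p⁷, p⁸, p⁹, p¹⁰, p¹¹, p¹², p¹³, p¹⁴, p¹⁵}.

Answer: {e, p, p², p³, p⁴, p⁵, p⁶, p⁷, p⁸, p⁹, p¹⁰, p¹¹, p¹², p¹³, p¹⁴, p¹⁵}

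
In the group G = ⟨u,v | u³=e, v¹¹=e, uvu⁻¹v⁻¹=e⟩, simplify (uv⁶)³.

Compute successive powers of (uv⁶), reducing at each step:
  (uv⁶)²: (uv⁶) · u = u²v⁶;   (u²v⁶) · v⁶ = u²v
  (uv⁶)³: (u²v) · u = v;   v · v⁶ = v⁷

Answer: v⁷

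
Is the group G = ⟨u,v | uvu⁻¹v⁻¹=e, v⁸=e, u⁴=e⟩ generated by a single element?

|G| = 32, but the maximum element order in G is 8 < 32. No single element generates all of G, so G is not cyclic.

Answer: No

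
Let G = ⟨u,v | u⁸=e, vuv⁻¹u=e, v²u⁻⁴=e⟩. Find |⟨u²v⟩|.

|⟨u²v⟩| equals the order of u²v. Compute successive powers until reaching e:
  (u²v)¹ = u²v, (u²v)² = u⁴, (u²v)³ = u²v⁻¹, (u²v)⁴ = e.
The smallest positive k with (u²v)ᵏ = e is 4, so |⟨u²v⟩| = 4.

Answer: 4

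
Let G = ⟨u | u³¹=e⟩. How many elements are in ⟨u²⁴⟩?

|⟨u²⁴⟩| equals the order of u²⁴. Compute successive powers until reaching e:
  (u²⁴)¹ = u²⁴, (u²⁴)² = u¹⁷, (u²⁴)³ = u¹⁰, (u²⁴)⁴ = u³, (u²⁴)⁵ = u²⁷, (u²⁴)⁶ = u²⁰, (u²⁴)⁷ = u¹³, (u²⁴)⁸ = u⁶, (u²⁴)⁹ = u³⁰, (u²⁴)¹⁰ = u²³, (u²⁴)¹¹ = u¹⁶, (u²⁴)¹² = u⁹, (u²⁴)¹³ = u², (u²⁴)¹⁴ = u²⁶, (u²⁴)¹⁵ = u¹⁹, (u²⁴)¹⁶ = u¹², (u²⁴)¹⁷ = u⁵, (u²⁴)¹⁸ = u²⁹, (u²⁴)¹⁹ = u²², (u²⁴)²⁰ = u¹⁵, (u²⁴)²¹ = u⁸, (u²⁴)²² = u, (u²⁴)²³ = u²⁵, (u²⁴)²⁴ = u¹⁸, (u²⁴)²⁵ = u¹¹, (u²⁴)²⁶ = u⁴, (u²⁴)²⁷ = u²⁸, (u²⁴)²⁸ = u²¹, (u²⁴)²⁹ = u¹⁴, (u²⁴)³⁰ = u⁷, (u²⁴)³¹ = e.
The smallest positive k with (u²⁴)ᵏ = e is 31, so |⟨u²⁴⟩| = 31.

Answer: 31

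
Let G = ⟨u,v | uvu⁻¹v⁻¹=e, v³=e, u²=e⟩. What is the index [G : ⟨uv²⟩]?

First find ord(uv²) by computing successive powers:
  (uv²)¹ = uv², (uv²)² = v, (uv²)³ = u, (uv²)⁴ = v², (uv²)⁵ = uv, (uv²)⁶ = e.
So |⟨uv²⟩| = ord(uv²) = 6. With |G| = 6, by Lagrange [G : ⟨uv²⟩] = 6/6 = 1.

Answer: 1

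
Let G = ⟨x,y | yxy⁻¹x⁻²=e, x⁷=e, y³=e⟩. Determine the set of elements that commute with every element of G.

An element z ∈ Z(G) iff z commutes with every generator.
For example e is central: e·x = x = x·e; e·y = y = y·e.
Whereas x ∉ Z(G) since x·y = xy ≠ x²y = y·x.
Checking each of the 21 elements this way gives Z(G) = {e}, of order 1.

Answer: {e}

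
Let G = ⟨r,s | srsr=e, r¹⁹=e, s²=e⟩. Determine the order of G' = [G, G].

G' = [G, G] is generated by all commutators. The generator-pair commutators are: [r, s] = r².
The subgroup they normally generate is {e, r, r², r³, r⁴, r⁵, r⁶, r⁷, r⁸, r⁹, r¹⁰, r¹¹, r¹², r¹³, r¹⁴, r¹⁵, r¹⁶, r¹⁷, r¹⁸}, of order 19.
Check: |G/G'| = 38/19 = 2 is the order of the abelianisation.

Answer: 19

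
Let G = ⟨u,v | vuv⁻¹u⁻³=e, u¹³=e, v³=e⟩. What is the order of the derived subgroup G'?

G' = [G, G] is generated by all commutators. The generator-pair commutators are: [u, v] = u¹¹.
The subgroup they normally generate is {e, u, u², u³, u⁴, u⁵, u⁶, u⁷, u⁸, u⁹, u¹⁰, u¹¹, u¹²}, of order 13.
Check: |G/G'| = 39/13 = 3 is the order of the abelianisation.

Answer: 13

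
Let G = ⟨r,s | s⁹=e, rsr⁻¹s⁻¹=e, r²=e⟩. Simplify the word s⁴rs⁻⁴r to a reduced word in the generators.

Multiply left to right, reducing at each step:
  (s⁴) · r = rs⁴
  (rs⁴) · s⁻⁴ = r
  r · r = e

Answer: e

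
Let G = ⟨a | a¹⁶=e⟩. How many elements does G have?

G is generated by a single element, so G is cyclic. The relator gives a¹⁶ = e and no smaller power is forced to be e, so the 16 powers {a, e, a², a³, a⁴, a⁵, a⁶, a⁷, a⁸, a⁹, a¹², a¹³, a¹¹, a¹⁰, a¹⁴, a¹⁵} are distinct. Hence |G| = 16.

Answer: 16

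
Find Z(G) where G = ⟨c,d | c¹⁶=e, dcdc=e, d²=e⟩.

An element z ∈ Z(G) iff z commutes with every generator.
For example c⁸ is central: (c⁸)·c = c⁹ = c·(c⁸); (c⁸)·d = c⁸d = d·(c⁸).
Whereas c ∉ Z(G) since c·d = cd ≠ c¹⁵d = d·c.
Checking each of the 32 elements this way gives Z(G) = {e, c⁸}, of order 2.

Answer: {e, c⁸}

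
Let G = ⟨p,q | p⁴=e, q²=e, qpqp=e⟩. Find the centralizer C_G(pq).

⟨pq⟩ ⊆ C_G(pq) since powers of pq commute with pq; so |C_G(pq)| ≥ |⟨pq⟩| = 2.
By orbit–stabilizer, |C_G(pq)| = |G| / |conj. class of pq| = 8 / 2 = 4.
The 4 elements commuting with pq are {e, p², p³q, pq}.

Answer: {e, p², p³q, pq}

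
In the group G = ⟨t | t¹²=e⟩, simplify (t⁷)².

Compute successive powers of (t⁷), reducing at each step:
  (t⁷)²: (t⁷) · t⁷ = t²

Answer: t²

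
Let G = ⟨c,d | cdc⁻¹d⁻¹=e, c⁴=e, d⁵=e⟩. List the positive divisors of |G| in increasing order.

|G| = 20 = 2² · 5. By Lagrange's theorem the order of any subgroup divides 20; the divisors of 20 are 1, 2, 4, 5, 10, 20.

Answer: 1, 2, 4, 5, 10, 20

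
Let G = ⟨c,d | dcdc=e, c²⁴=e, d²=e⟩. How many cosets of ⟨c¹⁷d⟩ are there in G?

First find ord(c¹⁷d) by computing successive powers:
  (c¹⁷d)¹ = c¹⁷d, (c¹⁷d)² = e.
So |⟨c¹⁷d⟩| = ord(c¹⁷d) = 2. With |G| = 48, by Lagrange [G : ⟨c¹⁷d⟩] = 48/2 = 24.

Answer: 24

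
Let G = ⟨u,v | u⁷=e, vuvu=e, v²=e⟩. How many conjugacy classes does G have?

The conjugacy classes (representative and size) are:
  [e] (size 1), [u⁶] (size 2), [u⁵] (size 2), [u⁴] (size 2), [uv] (size 7).
Class equation: 1 + 2 + 2 + 2 + 7 = 14 = |G|. So G has 5 conjugacy classes.

Answer: 5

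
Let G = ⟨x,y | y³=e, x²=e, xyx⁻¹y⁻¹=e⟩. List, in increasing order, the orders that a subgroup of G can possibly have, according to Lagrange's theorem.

|G| = 6 = 2 · 3. By Lagrange's theorem the order of any subgroup divides 6; the divisors of 6 are 1, 2, 3, 6.

Answer: 1, 2, 3, 6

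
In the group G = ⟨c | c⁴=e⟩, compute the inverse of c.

The order of c is 4 (smallest k with cᵏ = e), so c⁻¹ = c³ = c³.
Check: c · (c³) → c · c³ = e, giving e as required.

Answer: c³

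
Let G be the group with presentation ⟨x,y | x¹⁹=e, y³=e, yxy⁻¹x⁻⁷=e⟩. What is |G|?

Enumerate words in the generators, reducing via the relations: the distinct elements are
  {e, x, y, xy, x², x³, x⁴, x⁵, x⁶, x⁷, x⁸, x⁹, y², xy², x²y, x³y, x¹², x¹³, x¹¹, x¹⁰, x¹⁴, x¹⁵, x¹⁶, x¹⁷, x¹⁸, x⁴y, x⁵y, x⁶y, x⁷y, x⁸y, x⁹y, x²y², x³y², x¹²y, x¹³y, x¹¹y, x¹⁰y, x¹⁴y, x¹⁵y, x¹⁶y, x¹⁷y, x¹⁸y, x⁴y², x⁵y², x⁶y², x⁷y², x⁸y², x⁹y², x¹²y², x¹³y², x¹¹y², x¹⁰y², x¹⁴y², x¹⁵y², x¹⁶y², x¹⁷y², x¹⁸y²}.
No further products give new elements, so |G| = 57.

Answer: 57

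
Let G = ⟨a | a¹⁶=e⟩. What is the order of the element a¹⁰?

Compute successive powers until reaching e:
  (a¹⁰)¹ = a¹⁰, (a¹⁰)² = a⁴, (a¹⁰)³ = a¹⁴, (a¹⁰)⁴ = a⁸, (a¹⁰)⁵ = a², (a¹⁰)⁶ = a¹², (a¹⁰)⁷ = a⁶, (a¹⁰)⁸ = e.
The smallest positive k with (a¹⁰)ᵏ = e is 8.

Answer: 8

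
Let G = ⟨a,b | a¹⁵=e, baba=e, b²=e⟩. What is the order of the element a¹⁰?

Compute successive powers until reaching e:
  (a¹⁰)¹ = a¹⁰, (a¹⁰)² = a⁵, (a¹⁰)³ = e.
The smallest positive k with (a¹⁰)ᵏ = e is 3.

Answer: 3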